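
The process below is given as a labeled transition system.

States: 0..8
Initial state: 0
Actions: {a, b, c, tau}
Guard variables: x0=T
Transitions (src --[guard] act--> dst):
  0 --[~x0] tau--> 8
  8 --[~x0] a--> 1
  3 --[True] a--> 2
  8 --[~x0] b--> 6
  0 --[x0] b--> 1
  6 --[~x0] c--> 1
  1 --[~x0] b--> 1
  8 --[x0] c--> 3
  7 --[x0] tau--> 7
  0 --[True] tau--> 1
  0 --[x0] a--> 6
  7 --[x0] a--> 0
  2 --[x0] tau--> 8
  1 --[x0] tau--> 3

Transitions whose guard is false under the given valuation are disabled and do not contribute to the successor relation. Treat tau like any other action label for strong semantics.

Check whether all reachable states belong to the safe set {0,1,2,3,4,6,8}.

Answer: INVARIANT HOLDS

Working:
Allowed set {0,1,2,3,4,6,8}
Reach set: {0,1,2,3,6,8}
  0: ✓
  1: ✓
  2: ✓
  3: ✓
  6: ✓
  8: ✓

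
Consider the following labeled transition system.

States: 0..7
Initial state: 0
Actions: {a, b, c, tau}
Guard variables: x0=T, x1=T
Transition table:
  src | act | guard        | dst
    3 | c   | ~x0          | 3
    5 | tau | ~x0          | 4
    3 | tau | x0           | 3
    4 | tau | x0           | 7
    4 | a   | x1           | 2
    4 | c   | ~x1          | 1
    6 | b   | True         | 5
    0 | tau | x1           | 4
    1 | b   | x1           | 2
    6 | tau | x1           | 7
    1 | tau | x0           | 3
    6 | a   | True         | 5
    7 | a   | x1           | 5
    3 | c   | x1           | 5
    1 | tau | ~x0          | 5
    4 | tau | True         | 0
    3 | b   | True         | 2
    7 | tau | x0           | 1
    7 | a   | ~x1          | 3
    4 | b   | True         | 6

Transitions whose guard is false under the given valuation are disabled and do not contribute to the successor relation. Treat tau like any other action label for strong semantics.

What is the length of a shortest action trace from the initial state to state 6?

Layered search for 6:
  L0 = {0}
  L1 = {4}
  L2 = {2,6,7}
first hit 6 at d=2 via tau·b

Answer: 2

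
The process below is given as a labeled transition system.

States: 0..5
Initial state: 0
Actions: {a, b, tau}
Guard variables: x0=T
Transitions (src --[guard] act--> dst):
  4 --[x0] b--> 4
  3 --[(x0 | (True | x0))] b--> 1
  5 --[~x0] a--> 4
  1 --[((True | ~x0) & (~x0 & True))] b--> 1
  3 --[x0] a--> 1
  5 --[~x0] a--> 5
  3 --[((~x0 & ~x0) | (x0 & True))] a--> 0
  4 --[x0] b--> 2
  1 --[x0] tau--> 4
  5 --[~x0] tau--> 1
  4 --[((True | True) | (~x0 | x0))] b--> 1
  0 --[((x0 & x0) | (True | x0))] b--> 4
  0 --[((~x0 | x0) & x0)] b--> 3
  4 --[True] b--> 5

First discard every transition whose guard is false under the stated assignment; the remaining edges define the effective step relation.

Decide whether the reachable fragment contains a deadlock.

Answer: DEADLOCK at state 2

Working:
Reachable = {0,1,2,3,4,5}
  0: b→3  b→4  [2 exit(s)]
  1: tau→4  [1 exit(s)]
  2: ∅  [no exit]
  3: a→0  a→1  b→1  [3 exit(s)]
  4: b→1  b→2  b→4  b→5  [4 exit(s)]
  5: ∅  [no exit]
Path to 2: b·b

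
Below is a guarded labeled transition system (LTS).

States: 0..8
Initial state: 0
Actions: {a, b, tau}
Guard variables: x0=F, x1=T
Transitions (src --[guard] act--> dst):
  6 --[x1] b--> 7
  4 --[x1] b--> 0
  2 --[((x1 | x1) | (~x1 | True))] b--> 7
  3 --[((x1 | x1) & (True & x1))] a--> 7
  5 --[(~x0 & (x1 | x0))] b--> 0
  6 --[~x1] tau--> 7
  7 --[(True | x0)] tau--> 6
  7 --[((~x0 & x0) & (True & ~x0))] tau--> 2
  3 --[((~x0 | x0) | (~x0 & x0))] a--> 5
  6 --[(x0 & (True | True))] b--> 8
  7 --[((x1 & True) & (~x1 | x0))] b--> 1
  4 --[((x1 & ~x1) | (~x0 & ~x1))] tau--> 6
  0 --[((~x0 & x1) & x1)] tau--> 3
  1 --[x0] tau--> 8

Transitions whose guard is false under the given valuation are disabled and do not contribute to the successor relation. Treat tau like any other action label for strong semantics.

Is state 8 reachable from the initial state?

Answer: UNREACHABLE

Analysis:
After dropping false guards: 8 live edges.
depth 0: {0}
depth 1: {3}  total {0,3}
depth 2: {5,7}  total {0,3,5,7}
depth 3: {6}  total {0,3,5,6,7}
Reachable = {0,3,5,6,7}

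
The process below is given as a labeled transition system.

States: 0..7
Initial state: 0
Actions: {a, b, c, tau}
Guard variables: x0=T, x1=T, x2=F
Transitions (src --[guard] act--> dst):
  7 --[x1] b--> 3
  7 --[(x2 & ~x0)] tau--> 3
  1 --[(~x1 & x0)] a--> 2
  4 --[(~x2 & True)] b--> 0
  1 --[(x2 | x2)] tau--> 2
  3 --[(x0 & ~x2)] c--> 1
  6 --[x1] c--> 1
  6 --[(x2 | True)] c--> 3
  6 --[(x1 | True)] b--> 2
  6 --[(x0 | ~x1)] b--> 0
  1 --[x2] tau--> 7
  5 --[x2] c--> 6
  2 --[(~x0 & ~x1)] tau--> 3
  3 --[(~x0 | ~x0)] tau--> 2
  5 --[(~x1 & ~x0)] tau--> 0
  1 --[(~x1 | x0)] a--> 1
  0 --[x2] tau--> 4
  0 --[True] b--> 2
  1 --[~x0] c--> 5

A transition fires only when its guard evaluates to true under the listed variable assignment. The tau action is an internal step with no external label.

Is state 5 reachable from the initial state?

9 transition(s) survive guard evaluation.
depth 0: {0}
depth 1: {2}  cumulative {0,2}
Reachable = {0,2}

Answer: UNREACHABLE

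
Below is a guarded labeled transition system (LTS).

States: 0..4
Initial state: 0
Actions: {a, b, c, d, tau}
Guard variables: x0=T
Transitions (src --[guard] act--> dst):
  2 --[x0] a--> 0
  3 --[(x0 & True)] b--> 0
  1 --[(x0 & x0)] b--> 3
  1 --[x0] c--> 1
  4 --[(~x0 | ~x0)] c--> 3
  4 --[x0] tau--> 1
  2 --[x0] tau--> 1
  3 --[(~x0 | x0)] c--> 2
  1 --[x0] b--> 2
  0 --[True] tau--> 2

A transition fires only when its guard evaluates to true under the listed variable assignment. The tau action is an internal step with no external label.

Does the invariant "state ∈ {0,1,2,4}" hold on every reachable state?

Safe = {0,1,2,4}
Reachable = {0,1,2,3}
  0: safe
  1: safe
  2: safe
  3: outside
counterexample path to 3: tau·tau·b

Answer: INVARIANT VIOLATED at state 3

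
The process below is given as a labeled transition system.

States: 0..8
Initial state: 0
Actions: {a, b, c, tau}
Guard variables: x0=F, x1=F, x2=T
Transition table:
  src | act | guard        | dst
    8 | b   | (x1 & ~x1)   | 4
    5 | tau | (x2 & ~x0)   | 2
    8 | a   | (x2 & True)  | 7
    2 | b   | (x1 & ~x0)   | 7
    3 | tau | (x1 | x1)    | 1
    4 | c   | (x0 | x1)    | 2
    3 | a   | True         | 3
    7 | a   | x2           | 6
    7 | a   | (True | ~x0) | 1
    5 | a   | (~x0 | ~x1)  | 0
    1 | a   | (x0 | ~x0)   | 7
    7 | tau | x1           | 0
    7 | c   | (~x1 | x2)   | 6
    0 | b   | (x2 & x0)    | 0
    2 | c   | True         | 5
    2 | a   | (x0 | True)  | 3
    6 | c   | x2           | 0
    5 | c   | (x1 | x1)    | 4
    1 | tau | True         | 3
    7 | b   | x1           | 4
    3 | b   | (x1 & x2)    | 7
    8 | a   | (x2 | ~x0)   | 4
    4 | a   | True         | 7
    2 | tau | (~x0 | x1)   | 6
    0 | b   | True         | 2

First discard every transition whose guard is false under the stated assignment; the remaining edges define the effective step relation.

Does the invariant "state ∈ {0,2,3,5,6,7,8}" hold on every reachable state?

Inv-set: {0,2,3,5,6,7,8}
R = {0,2,3,5,6}
  0: ✓
  2: ✓
  3: ✓
  5: ✓
  6: ✓

Answer: INVARIANT HOLDS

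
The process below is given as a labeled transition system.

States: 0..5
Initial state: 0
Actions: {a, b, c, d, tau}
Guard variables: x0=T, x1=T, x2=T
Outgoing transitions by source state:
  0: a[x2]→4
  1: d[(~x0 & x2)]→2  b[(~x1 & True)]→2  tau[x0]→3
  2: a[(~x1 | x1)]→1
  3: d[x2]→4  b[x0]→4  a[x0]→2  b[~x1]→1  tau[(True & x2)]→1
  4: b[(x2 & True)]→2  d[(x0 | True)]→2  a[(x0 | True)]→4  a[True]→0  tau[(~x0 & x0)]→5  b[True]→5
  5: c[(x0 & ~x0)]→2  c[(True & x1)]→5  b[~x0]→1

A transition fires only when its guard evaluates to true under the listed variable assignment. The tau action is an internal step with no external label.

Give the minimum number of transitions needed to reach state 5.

Answer: 2

Trace:
Breadth-first toward 5:
  Layer 0: {0}
  Layer 1: {4}
  Layer 2: {2,5}
depth(5)=2, e.g. a·b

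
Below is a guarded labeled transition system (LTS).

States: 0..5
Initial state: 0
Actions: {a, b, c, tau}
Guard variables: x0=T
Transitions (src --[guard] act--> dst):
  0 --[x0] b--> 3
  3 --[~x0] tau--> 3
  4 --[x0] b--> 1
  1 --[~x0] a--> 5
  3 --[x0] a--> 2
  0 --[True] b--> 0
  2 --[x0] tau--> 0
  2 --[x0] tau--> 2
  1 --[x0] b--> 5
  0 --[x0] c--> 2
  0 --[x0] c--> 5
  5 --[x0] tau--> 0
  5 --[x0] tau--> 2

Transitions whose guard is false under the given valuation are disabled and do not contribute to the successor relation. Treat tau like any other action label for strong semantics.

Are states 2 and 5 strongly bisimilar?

Bisimulation quotient by refinement:
  P[0] = {{0,1,2,3,4,5}}
  P[1] = {{0},{1,4},{2,5},{3}}
  P[2] = {{0},{1},{2,5},{3},{4}}
5 equivalence class(es) (converged in 3)
2∈{2,5}, 5∈{2,5}

Answer: BISIMILAR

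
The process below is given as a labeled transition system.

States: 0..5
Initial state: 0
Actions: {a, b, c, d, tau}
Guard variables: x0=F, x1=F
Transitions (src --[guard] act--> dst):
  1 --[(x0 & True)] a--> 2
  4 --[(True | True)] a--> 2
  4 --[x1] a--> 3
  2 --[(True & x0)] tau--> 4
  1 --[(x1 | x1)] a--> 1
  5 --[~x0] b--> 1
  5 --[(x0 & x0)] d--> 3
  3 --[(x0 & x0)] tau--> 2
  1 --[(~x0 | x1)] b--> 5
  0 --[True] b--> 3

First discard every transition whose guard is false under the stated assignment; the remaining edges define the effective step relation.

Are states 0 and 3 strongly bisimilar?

Answer: NOT BISIMILAR

Working:
Refine partition for ~:
  round 0: {{0,1,2,3,4,5}}
  round 1: {{0,1,5},{2,3},{4}}
  round 2: {{0},{1,5},{2,3},{4}}
4 equivalence class(es) (converged in 3)
0∈{0}, 3∈{2,3}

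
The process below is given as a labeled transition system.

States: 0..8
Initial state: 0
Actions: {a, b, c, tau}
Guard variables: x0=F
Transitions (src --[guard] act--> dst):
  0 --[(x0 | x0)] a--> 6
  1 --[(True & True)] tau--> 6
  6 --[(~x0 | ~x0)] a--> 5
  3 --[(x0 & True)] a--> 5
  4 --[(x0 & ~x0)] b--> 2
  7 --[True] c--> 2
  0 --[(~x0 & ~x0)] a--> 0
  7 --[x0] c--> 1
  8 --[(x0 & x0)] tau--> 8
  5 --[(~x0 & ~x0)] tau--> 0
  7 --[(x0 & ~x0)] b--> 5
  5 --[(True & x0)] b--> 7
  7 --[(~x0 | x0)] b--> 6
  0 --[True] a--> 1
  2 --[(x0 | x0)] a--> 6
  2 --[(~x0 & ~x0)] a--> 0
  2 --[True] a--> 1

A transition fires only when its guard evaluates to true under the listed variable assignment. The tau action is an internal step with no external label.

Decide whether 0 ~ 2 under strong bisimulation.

Compute ~ classes (split until stable):
  P[0] = {{0,1,2,3,4,5,6,7,8}}
  P[1] = {{0,2,6},{1,5},{3,4,8},{7}}
  P[2] = {{0,2},{1,5},{3,4,8},{6},{7}}
  P[3] = {{0,2},{1},{3,4,8},{5},{6},{7}}
6 equivalence class(es) (converged in 4)
class of 0: {0,2}; class of 2: {0,2}

Answer: BISIMILAR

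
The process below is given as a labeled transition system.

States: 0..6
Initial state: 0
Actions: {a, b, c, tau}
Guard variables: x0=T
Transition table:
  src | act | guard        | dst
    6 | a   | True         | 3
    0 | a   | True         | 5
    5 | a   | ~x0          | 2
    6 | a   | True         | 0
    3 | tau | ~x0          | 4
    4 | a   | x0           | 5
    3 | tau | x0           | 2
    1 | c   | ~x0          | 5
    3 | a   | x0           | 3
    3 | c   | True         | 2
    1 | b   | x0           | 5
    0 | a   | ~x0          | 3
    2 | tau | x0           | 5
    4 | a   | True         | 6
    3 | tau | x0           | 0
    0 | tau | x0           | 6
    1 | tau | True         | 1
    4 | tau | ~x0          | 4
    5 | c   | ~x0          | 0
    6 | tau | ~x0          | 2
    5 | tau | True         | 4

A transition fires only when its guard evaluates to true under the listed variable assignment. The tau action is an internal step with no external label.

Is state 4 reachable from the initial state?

14 transition(s) survive guard evaluation.
depth 0: {0}
depth 1: {5,6}  now seen {0,5,6}
depth 2: {3,4}  now seen {0,3,4,5,6}
depth 3: {2}  now seen {0,2,3,4,5,6}
Reachable = {0,2,3,4,5,6}
Path to 4: a·tau

Answer: REACHABLE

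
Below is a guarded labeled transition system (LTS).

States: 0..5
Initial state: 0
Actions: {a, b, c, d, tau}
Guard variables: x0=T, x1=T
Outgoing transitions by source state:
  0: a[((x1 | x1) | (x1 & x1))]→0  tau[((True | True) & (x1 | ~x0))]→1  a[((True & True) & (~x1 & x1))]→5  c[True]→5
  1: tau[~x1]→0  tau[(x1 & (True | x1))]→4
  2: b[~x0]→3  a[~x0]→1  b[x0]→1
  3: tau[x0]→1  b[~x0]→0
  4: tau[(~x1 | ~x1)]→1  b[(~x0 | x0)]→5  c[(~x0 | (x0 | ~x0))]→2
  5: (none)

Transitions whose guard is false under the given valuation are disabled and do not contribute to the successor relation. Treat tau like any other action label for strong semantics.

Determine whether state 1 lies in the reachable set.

Answer: REACHABLE

Working:
After dropping false guards: 8 live edges.
Layer 0: {0}
Layer 1: {1,5}  now seen {0,1,5}
Layer 2: {4}  now seen {0,1,4,5}
Layer 3: {2}  now seen {0,1,2,4,5}
R = {0,1,2,4,5}
Path to 1: tau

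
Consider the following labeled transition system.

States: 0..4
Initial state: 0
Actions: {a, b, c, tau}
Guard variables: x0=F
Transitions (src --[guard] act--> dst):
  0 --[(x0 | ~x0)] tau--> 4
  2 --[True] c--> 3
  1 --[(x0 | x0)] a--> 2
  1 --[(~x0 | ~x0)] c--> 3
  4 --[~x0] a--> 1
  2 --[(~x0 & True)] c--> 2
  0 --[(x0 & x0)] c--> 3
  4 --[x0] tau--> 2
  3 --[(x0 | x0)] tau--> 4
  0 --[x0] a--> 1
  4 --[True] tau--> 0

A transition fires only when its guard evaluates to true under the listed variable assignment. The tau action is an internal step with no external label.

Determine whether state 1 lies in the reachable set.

Answer: REACHABLE

Analysis:
6 transition(s) survive guard evaluation.
depth 0: {0}
depth 1: {4}  total {0,4}
depth 2: {1}  total {0,1,4}
depth 3: {3}  total {0,1,3,4}
Reachable = {0,1,3,4}
trace reaching 1: tau·a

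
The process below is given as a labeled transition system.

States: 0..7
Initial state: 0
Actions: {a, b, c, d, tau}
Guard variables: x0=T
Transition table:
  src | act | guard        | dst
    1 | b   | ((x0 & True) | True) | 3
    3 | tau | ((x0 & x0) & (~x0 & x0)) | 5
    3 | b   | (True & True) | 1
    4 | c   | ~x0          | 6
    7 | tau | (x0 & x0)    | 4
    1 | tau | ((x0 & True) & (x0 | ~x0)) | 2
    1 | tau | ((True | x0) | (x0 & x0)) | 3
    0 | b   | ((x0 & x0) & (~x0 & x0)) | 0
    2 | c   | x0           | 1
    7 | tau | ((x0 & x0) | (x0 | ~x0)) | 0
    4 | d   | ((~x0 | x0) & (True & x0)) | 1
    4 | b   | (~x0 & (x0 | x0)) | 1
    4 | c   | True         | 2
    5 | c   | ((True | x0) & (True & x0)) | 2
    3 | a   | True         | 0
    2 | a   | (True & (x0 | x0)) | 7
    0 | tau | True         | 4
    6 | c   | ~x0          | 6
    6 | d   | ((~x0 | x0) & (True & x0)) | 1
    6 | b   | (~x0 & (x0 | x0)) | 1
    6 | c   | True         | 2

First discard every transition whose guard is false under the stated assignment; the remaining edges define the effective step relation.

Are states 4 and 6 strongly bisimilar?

Compute ~ classes (split until stable):
  round 0: {{0,1,2,3,4,5,6,7}}
  round 1: {{0,7},{1},{2},{3},{4,6},{5}}
  round 2: {{0},{1},{2},{3},{4,6},{5},{7}}
stable after 3 split(s): 7 block(s)
[4]={4,6}  [6]={4,6}

Answer: BISIMILAR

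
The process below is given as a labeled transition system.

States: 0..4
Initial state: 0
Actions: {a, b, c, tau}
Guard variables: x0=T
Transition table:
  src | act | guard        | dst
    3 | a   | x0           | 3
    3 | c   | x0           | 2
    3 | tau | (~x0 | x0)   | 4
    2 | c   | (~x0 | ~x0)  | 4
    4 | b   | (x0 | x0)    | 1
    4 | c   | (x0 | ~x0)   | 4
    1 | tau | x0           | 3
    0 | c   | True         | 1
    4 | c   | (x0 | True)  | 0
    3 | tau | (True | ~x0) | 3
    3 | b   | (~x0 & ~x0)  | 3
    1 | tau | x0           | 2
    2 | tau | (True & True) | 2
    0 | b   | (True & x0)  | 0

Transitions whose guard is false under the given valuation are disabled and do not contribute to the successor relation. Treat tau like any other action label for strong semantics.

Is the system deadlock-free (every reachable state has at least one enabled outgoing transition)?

Answer: DEADLOCK-FREE

Trace:
Reach set: {0,1,2,3,4}
  0: b→0  c→1  [2 out]
  1: tau→2  tau→3  [2 out]
  2: tau→2  [1 out]
  3: a→3  c→2  tau→3  tau→4  [4 out]
  4: b→1  c→0  c→4  [3 out]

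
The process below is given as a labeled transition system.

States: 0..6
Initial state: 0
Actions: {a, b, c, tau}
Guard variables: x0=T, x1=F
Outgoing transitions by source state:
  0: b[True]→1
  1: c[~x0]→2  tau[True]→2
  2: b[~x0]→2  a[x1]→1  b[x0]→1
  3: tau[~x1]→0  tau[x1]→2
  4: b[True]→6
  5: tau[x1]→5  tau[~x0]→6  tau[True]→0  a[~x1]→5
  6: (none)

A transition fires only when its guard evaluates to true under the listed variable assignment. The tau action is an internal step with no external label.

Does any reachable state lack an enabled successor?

R = {0,1,2}
  0: b→1  [deg 1]
  1: tau→2  [deg 1]
  2: b→1  [deg 1]

Answer: DEADLOCK-FREE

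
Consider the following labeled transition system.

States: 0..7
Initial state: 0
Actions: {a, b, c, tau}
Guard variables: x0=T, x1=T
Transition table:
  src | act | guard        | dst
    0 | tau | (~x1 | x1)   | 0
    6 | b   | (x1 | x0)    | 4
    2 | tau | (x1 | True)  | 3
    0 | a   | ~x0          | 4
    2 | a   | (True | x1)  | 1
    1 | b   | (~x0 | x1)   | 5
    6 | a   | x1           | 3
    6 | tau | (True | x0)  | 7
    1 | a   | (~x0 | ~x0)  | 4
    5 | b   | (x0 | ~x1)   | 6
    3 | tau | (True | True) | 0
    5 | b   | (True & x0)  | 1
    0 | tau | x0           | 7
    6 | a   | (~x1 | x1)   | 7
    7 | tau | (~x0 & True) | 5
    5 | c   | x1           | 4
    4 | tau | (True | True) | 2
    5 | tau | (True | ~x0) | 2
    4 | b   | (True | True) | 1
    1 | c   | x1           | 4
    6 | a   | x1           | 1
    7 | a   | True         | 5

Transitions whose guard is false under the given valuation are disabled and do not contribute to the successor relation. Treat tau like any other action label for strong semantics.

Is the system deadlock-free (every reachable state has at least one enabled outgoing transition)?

R = {0,1,2,3,4,5,6,7}
  0: tau→0  tau→7  [2 exit(s)]
  1: b→5  c→4  [2 exit(s)]
  2: a→1  tau→3  [2 exit(s)]
  3: tau→0  [1 exit(s)]
  4: b→1  tau→2  [2 exit(s)]
  5: b→1  b→6  c→4  tau→2  [4 exit(s)]
  6: a→1  a→3  a→7  b→4  tau→7  [5 exit(s)]
  7: a→5  [1 exit(s)]

Answer: DEADLOCK-FREE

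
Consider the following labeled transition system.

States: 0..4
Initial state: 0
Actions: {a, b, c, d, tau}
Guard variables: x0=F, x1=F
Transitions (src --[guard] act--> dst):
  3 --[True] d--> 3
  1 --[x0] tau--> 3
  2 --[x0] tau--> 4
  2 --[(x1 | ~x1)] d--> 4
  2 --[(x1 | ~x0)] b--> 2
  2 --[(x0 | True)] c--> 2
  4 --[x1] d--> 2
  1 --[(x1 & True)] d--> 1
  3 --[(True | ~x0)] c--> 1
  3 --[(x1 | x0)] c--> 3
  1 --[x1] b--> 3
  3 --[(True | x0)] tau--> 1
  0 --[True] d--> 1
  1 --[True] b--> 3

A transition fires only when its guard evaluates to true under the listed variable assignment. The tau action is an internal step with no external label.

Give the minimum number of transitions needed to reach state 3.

Breadth-first toward 3:
  depth 0: {0}
  depth 1: {1}
  depth 2: {3}
first hit 3 at d=2 via d·b

Answer: 2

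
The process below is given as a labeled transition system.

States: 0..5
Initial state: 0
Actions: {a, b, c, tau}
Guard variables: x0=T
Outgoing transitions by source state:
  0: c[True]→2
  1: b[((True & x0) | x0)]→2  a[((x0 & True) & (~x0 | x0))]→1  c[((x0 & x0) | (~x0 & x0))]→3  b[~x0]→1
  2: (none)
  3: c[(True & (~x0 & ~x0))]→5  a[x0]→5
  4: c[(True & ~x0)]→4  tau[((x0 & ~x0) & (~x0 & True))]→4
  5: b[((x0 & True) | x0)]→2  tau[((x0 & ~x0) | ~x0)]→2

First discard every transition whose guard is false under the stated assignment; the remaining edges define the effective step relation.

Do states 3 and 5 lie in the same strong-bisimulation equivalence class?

Bisimulation quotient by refinement:
  P[0] = {{0,1,2,3,4,5}}
  P[1] = {{0},{1},{2,4},{3},{5}}
stable after 2 split(s): 5 block(s)
class of 3: {3}; class of 5: {5}

Answer: NOT BISIMILAR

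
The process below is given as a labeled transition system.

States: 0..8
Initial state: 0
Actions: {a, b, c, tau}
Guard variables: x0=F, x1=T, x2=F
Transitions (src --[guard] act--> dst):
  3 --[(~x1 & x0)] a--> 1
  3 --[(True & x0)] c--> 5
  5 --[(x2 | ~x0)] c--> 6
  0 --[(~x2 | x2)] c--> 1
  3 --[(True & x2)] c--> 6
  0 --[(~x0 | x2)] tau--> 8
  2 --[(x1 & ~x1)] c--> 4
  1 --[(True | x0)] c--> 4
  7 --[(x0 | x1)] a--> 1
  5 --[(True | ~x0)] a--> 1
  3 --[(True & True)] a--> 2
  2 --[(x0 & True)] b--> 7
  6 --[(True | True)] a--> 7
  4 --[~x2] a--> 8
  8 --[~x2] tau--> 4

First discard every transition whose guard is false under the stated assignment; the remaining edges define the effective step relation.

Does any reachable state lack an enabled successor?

Answer: DEADLOCK-FREE

Trace:
Reach set: {0,1,4,8}
  0: c→1  tau→8  [2 out]
  1: c→4  [1 out]
  4: a→8  [1 out]
  8: tau→4  [1 out]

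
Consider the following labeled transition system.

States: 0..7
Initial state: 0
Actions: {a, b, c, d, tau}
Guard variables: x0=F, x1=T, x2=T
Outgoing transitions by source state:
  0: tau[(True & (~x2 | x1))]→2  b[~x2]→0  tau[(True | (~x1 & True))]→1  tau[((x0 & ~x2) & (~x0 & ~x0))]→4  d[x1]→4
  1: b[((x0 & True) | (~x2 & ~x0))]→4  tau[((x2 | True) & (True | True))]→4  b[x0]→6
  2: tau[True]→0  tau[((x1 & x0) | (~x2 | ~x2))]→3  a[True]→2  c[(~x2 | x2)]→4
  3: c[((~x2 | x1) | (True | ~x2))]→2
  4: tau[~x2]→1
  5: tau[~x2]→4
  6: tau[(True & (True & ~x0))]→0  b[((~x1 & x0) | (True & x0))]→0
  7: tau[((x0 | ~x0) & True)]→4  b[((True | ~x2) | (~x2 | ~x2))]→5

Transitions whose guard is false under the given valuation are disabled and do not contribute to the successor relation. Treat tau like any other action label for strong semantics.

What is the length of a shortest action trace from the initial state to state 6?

Breadth-first toward 6:
  depth 0: {0}
  depth 1: {1,2,4}
6 never appears.

Answer: UNREACHABLE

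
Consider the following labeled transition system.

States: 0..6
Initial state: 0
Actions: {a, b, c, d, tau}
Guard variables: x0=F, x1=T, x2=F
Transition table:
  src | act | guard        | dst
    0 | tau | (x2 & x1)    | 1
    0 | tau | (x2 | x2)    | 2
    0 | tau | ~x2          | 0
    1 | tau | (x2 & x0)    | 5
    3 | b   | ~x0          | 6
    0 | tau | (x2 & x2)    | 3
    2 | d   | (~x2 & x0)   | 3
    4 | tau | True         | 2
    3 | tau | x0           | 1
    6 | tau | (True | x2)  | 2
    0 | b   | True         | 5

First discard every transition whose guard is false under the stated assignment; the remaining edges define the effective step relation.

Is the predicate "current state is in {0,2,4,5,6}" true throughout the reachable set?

Answer: INVARIANT HOLDS

Analysis:
Safe = {0,2,4,5,6}
Reachable = {0,5}
  0: safe
  5: safe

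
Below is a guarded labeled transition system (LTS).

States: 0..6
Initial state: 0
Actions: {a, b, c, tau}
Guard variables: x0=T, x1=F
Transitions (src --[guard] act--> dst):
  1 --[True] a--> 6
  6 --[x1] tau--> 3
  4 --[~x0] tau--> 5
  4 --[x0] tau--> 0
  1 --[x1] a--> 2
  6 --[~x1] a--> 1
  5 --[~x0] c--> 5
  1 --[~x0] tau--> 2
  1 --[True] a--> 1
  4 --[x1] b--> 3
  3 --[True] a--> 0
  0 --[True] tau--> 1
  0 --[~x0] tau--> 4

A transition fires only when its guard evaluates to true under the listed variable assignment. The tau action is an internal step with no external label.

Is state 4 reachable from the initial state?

After dropping false guards: 6 live edges.
L0 = {0}
L1 = {1}  now seen {0,1}
L2 = {6}  now seen {0,1,6}
R = {0,1,6}

Answer: UNREACHABLE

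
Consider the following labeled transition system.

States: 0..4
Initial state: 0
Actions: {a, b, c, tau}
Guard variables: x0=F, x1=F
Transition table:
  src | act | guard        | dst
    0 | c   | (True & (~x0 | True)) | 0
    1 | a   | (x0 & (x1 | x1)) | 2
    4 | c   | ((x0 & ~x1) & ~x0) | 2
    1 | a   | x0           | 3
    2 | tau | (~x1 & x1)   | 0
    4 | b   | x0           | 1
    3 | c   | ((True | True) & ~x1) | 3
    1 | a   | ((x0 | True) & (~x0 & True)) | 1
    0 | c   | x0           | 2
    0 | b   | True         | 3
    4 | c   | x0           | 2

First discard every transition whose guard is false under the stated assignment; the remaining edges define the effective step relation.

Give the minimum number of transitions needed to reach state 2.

Layered search for 2:
  depth 0: {0}
  depth 1: {3}
2 never appears.

Answer: UNREACHABLE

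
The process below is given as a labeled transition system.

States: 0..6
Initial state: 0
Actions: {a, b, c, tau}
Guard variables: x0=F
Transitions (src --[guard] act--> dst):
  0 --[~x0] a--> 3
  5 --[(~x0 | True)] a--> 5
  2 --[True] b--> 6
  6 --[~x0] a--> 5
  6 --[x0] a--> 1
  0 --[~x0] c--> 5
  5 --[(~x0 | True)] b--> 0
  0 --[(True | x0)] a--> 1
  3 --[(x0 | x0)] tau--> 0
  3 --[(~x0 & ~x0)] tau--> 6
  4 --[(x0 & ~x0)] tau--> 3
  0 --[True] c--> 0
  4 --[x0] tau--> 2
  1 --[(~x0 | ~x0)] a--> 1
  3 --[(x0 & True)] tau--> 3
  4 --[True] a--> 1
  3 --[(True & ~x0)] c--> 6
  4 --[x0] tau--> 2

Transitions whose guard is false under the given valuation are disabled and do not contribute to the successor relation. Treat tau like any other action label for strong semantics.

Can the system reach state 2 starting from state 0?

Answer: UNREACHABLE

Trace:
12 transition(s) survive guard evaluation.
L0 = {0}
L1 = {1,3,5}  cumulative {0,1,3,5}
L2 = {6}  cumulative {0,1,3,5,6}
Reachable = {0,1,3,5,6}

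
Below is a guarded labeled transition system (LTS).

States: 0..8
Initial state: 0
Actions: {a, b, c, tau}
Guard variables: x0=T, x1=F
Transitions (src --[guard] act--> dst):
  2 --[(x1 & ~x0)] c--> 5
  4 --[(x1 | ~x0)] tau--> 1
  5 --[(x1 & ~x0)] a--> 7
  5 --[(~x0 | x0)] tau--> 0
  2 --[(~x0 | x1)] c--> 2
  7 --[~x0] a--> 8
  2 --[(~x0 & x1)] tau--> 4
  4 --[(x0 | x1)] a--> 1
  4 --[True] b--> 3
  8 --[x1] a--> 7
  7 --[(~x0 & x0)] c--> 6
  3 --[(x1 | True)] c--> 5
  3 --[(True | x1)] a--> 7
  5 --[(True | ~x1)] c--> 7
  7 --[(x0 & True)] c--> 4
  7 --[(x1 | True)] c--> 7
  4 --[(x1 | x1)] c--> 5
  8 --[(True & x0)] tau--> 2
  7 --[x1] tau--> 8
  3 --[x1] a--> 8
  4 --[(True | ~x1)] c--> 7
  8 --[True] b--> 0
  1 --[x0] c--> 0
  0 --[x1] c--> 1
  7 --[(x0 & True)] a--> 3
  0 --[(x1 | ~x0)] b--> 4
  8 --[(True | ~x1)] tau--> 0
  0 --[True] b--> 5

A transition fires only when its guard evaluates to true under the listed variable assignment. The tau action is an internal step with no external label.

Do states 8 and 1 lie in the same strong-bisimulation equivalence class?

Answer: NOT BISIMILAR

Trace:
Refine partition for ~:
  π0 = {{0,1,2,3,4,5,6,7,8}}
  π1 = {{0},{1},{2,6},{3,7},{4},{5},{8}}
  π2 = {{0},{1},{2,6},{3},{4},{5},{7},{8}}
8 equivalence class(es) (converged in 3)
8∈{8}, 1∈{1}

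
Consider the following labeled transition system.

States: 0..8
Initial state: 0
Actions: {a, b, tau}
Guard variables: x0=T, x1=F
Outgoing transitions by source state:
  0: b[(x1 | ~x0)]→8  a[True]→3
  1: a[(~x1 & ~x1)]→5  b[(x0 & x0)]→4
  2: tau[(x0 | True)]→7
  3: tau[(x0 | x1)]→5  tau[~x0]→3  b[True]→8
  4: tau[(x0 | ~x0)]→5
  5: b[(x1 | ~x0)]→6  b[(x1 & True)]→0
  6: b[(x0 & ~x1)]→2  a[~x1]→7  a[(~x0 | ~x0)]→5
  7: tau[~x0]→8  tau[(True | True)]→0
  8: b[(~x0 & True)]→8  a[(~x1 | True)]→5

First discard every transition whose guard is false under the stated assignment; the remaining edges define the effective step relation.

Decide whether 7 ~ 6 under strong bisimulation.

Compute ~ classes (split until stable):
  P[0] = {{0,1,2,3,4,5,6,7,8}}
  P[1] = {{0,8},{1,6},{2,4,7},{3},{5}}
  P[2] = {{0},{1},{2},{3},{4},{5},{6},{7},{8}}
9 equivalence class(es) (converged in 3)
[7]={7}  [6]={6}

Answer: NOT BISIMILAR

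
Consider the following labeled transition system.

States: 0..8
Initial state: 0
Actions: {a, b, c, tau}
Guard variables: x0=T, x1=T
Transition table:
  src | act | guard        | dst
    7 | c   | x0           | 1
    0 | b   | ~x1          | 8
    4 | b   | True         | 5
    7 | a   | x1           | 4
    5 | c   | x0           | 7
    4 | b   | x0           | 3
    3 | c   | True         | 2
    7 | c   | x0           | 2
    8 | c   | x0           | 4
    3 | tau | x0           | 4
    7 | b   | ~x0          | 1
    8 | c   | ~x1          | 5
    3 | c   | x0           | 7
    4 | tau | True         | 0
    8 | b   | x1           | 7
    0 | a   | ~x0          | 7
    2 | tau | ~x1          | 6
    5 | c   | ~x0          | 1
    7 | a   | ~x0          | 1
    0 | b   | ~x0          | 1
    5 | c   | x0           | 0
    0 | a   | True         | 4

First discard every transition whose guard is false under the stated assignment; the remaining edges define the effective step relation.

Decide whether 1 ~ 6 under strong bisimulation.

Refine partition for ~:
  π0 = {{0,1,2,3,4,5,6,7,8}}
  π1 = {{0},{1,2,6},{3},{4},{5},{7},{8}}
Fixed point at round 2; 7 class(es).
class of 1: {1,2,6}; class of 6: {1,2,6}

Answer: BISIMILAR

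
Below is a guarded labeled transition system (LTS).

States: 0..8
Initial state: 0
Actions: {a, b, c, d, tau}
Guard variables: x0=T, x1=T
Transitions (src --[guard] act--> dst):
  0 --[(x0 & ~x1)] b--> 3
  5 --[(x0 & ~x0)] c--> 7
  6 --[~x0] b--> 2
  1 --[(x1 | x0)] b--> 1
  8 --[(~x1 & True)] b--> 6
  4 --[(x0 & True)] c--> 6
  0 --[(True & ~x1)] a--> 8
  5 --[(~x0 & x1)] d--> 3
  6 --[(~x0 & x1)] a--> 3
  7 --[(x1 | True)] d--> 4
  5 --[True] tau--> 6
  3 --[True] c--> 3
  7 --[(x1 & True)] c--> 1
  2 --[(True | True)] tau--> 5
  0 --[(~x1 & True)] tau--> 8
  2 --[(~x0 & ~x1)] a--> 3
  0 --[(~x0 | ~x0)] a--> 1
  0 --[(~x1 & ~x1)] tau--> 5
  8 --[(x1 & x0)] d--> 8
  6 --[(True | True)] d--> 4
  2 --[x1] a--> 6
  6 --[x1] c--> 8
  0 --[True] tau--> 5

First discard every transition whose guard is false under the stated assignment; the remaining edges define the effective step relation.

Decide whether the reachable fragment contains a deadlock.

R = {0,4,5,6,8}
  0: tau→5  [deg 1]
  4: c→6  [deg 1]
  5: tau→6  [deg 1]
  6: c→8  d→4  [deg 2]
  8: d→8  [deg 1]

Answer: DEADLOCK-FREE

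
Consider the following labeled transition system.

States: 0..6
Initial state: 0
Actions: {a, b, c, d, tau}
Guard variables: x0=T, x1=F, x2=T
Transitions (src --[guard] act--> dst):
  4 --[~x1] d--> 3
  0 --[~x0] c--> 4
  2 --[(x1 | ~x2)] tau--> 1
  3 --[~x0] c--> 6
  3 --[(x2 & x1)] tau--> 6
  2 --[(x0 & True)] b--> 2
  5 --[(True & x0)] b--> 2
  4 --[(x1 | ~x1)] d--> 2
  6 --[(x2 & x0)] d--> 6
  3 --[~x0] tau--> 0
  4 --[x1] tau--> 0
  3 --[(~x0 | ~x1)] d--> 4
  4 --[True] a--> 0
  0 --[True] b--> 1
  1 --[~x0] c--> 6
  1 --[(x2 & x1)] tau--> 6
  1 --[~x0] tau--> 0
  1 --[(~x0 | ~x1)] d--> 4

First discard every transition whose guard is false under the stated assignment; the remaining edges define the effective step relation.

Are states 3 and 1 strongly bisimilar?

Answer: BISIMILAR

Trace:
Refine partition for ~:
  P[0] = {{0,1,2,3,4,5,6}}
  P[1] = {{0,2,5},{1,3,6},{4}}
  P[2] = {{0},{1,3},{2,5},{4},{6}}
5 equivalence class(es) (converged in 3)
class of 3: {1,3}; class of 1: {1,3}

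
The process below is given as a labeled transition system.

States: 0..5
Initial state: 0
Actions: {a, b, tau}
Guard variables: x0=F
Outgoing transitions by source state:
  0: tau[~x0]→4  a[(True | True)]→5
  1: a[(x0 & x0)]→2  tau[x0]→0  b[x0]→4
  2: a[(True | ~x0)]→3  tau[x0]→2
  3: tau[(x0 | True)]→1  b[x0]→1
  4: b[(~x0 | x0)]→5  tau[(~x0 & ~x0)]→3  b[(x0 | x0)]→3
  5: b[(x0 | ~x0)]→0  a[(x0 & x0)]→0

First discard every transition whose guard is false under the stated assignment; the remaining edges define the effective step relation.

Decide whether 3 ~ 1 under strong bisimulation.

Answer: NOT BISIMILAR

Analysis:
Bisimulation quotient by refinement:
  π0 = {{0,1,2,3,4,5}}
  π1 = {{0},{1},{2},{3},{4},{5}}
stable after 2 split(s): 6 block(s)
[3]={3}  [1]={1}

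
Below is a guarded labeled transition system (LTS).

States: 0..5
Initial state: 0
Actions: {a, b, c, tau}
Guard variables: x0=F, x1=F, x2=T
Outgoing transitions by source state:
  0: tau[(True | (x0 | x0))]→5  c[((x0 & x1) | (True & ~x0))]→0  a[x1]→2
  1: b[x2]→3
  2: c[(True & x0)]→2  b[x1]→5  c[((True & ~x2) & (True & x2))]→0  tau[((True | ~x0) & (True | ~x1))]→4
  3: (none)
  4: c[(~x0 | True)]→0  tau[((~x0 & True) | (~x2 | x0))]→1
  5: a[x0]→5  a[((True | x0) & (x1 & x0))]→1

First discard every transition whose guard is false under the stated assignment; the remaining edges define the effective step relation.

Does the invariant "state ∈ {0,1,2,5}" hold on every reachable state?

Answer: INVARIANT HOLDS

Trace:
Allowed set {0,1,2,5}
Reachable = {0,5}
  0: safe
  5: safe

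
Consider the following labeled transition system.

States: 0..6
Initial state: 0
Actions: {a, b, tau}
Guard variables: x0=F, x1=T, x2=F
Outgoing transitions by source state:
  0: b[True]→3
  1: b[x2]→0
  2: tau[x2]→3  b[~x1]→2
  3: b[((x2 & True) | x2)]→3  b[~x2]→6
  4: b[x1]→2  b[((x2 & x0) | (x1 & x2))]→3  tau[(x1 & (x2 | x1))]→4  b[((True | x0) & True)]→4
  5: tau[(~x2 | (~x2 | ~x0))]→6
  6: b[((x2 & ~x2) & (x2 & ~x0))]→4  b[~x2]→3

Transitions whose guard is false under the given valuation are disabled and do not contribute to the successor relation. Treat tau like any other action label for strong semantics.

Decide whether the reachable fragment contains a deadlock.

Answer: DEADLOCK-FREE

Working:
Reach set: {0,3,6}
  0: b→3  [deg 1]
  3: b→6  [deg 1]
  6: b→3  [deg 1]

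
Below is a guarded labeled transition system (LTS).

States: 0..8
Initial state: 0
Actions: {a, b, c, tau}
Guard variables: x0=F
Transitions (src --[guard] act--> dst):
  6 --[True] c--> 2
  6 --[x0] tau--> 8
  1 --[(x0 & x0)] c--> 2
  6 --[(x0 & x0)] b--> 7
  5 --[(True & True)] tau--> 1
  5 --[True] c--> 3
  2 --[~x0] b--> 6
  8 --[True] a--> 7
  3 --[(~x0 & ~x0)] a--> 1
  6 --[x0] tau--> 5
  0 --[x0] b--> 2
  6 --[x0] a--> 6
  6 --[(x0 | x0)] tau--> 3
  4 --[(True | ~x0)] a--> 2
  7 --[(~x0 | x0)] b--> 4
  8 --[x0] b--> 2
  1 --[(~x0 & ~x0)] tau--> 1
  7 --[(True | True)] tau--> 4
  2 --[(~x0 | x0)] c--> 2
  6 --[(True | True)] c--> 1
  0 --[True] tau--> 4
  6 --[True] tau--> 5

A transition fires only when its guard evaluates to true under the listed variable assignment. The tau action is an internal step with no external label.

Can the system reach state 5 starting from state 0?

Answer: REACHABLE

Working:
After dropping false guards: 14 live edges.
L0 = {0}
L1 = {4}  total {0,4}
L2 = {2}  total {0,2,4}
L3 = {6}  total {0,2,4,6}
L4 = {1,5}  total {0,1,2,4,5,6}
L5 = {3}  total {0,1,2,3,4,5,6}
Reachable = {0,1,2,3,4,5,6}
witness 5: tau·a·b·tau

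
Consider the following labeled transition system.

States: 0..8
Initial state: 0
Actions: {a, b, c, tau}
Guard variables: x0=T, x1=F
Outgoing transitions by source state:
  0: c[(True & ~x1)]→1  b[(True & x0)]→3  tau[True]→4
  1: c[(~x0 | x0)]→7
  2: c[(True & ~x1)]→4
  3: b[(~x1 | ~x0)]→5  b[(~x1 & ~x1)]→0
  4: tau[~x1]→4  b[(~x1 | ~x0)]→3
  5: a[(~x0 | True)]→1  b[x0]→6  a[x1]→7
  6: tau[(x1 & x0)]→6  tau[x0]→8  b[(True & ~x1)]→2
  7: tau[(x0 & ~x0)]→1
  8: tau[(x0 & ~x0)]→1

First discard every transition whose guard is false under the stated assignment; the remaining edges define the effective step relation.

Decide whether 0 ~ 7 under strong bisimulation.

Answer: NOT BISIMILAR

Working:
Compute ~ classes (split until stable):
  round 0: {{0,1,2,3,4,5,6,7,8}}
  round 1: {{0},{1,2},{3},{4,6},{5},{7,8}}
  round 2: {{0},{1},{2},{3},{4},{5},{6},{7,8}}
8 equivalence class(es) (converged in 3)
0∈{0}, 7∈{7,8}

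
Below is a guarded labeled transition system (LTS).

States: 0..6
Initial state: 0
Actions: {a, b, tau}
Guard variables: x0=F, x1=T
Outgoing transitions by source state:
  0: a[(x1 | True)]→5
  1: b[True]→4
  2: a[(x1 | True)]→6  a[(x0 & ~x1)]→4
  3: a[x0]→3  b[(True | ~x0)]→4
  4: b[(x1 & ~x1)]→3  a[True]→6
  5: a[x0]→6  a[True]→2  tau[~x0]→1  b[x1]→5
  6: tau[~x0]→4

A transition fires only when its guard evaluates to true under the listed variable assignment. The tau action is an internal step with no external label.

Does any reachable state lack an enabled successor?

Answer: DEADLOCK-FREE

Trace:
R = {0,1,2,4,5,6}
  0: a→5  [1 exit(s)]
  1: b→4  [1 exit(s)]
  2: a→6  [1 exit(s)]
  4: a→6  [1 exit(s)]
  5: a→2  b→5  tau→1  [3 exit(s)]
  6: tau→4  [1 exit(s)]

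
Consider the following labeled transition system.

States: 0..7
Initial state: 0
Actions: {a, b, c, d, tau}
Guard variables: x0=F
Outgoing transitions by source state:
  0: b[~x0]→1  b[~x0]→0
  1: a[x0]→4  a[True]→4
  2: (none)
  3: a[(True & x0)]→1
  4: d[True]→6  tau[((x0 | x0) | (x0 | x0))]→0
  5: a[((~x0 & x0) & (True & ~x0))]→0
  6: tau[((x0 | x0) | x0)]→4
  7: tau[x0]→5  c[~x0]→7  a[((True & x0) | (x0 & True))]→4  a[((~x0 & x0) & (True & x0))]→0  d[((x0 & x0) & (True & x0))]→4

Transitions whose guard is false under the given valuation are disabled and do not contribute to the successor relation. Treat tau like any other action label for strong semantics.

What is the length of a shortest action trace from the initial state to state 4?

Answer: 2

Trace:
Layered search for 4:
  L0 = {0}
  L1 = {1}
  L2 = {4}
depth(4)=2, e.g. b·a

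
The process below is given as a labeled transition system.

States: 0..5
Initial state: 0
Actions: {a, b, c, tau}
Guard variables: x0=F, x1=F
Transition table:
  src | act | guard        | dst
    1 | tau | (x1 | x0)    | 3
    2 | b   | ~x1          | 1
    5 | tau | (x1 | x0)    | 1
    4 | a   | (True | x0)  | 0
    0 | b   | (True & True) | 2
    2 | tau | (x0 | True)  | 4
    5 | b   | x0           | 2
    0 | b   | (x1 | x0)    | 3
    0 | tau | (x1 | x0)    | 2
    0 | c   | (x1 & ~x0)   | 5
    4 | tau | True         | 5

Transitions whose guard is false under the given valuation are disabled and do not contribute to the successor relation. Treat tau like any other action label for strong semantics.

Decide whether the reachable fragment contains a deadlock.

Reach set: {0,1,2,4,5}
  0: b→2  [1 out]
  1: ∅  [no exit]
  2: b→1  tau→4  [2 out]
  4: a→0  tau→5  [2 out]
  5: ∅  [no exit]
trace reaching 1: b·b

Answer: DEADLOCK at state 1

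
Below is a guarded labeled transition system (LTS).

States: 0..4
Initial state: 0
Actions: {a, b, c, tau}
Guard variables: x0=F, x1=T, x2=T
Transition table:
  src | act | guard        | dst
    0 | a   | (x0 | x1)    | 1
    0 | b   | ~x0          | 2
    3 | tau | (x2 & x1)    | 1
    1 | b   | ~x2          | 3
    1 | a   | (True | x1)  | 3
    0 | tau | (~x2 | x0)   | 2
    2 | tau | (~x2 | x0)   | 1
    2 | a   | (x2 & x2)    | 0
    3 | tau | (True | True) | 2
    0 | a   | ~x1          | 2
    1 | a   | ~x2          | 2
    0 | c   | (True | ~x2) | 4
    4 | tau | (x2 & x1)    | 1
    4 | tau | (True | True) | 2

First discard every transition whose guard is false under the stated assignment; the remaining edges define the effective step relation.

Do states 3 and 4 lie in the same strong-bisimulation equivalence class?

Answer: BISIMILAR

Working:
Refine partition for ~:
  P[0] = {{0,1,2,3,4}}
  P[1] = {{0},{1,2},{3,4}}
  P[2] = {{0},{1},{2},{3,4}}
4 equivalence class(es) (converged in 3)
class of 3: {3,4}; class of 4: {3,4}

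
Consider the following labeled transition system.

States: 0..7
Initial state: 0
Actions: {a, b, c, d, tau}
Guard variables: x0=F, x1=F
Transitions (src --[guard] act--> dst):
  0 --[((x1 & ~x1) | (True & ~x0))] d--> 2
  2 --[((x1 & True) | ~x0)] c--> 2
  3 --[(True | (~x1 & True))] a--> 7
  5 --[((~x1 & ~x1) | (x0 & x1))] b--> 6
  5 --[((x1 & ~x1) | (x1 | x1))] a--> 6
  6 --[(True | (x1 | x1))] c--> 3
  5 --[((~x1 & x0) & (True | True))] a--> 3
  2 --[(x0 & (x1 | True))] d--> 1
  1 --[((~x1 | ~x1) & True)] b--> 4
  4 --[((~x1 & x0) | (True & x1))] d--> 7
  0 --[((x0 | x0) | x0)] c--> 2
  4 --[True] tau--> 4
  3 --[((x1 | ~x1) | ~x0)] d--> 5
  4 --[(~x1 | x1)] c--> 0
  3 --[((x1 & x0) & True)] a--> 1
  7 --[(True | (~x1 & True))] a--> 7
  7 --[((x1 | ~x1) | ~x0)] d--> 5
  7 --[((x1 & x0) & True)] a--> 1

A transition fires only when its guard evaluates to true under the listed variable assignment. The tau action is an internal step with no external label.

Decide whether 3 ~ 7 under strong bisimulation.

Refine partition for ~:
  π0 = {{0,1,2,3,4,5,6,7}}
  π1 = {{0},{1,5},{2,6},{3,7},{4}}
  π2 = {{0},{1},{2},{3,7},{4},{5},{6}}
7 equivalence class(es) (converged in 3)
3∈{3,7}, 7∈{3,7}

Answer: BISIMILAR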